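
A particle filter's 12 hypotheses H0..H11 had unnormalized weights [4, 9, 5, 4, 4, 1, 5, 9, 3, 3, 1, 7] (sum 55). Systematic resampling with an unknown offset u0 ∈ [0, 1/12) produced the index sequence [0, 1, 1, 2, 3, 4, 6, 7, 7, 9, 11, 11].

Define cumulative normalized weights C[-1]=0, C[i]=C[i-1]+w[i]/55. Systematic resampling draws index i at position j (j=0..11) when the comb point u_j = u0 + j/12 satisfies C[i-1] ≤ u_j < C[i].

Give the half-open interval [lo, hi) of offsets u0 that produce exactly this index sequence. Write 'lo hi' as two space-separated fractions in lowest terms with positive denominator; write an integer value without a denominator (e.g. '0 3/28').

1/20 37/660

C = [4/55, 13/55, 18/55, 2/5, 26/55, 27/55, 32/55, 41/55, 4/5, 47/55, 48/55, 1]
j=0 picked index 0: u0 ∈ [0, 4/55)
j=1 picked index 1: u0 ∈ [-7/660, 101/660)
j=2 picked index 1: u0 ∈ [-31/330, 23/330)
j=3 picked index 2: u0 ∈ [-3/220, 17/220)
j=4 picked index 3: u0 ∈ [-1/165, 1/15)
j=5 picked index 4: u0 ∈ [-1/60, 37/660)
j=6 picked index 6: u0 ∈ [-1/110, 9/110)
j=7 picked index 7: u0 ∈ [-1/660, 107/660)
j=8 picked index 7: u0 ∈ [-14/165, 13/165)
j=9 picked index 9: u0 ∈ [1/20, 23/220)
j=10 picked index 11: u0 ∈ [13/330, 1/6)
j=11 picked index 11: u0 ∈ [-29/660, 1/12)
intersection: [1/20, 37/660)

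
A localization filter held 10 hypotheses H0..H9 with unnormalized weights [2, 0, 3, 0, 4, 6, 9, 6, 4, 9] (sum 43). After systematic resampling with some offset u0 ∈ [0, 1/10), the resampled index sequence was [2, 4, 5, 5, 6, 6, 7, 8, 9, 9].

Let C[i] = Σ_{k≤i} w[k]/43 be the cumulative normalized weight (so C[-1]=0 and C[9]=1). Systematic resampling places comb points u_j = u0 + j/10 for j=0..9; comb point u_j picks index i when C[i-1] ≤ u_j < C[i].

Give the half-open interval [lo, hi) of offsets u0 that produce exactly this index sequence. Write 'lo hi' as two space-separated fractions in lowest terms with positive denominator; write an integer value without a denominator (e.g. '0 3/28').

2/43 21/430

C = [2/43, 2/43, 5/43, 5/43, 9/43, 15/43, 24/43, 30/43, 34/43, 1]
j=0 picked index 2: u0 ∈ [2/43, 5/43)
j=1 picked index 4: u0 ∈ [7/430, 47/430)
j=2 picked index 5: u0 ∈ [2/215, 32/215)
j=3 picked index 5: u0 ∈ [-39/430, 21/430)
j=4 picked index 6: u0 ∈ [-11/215, 34/215)
j=5 picked index 6: u0 ∈ [-13/86, 5/86)
j=6 picked index 7: u0 ∈ [-9/215, 21/215)
j=7 picked index 8: u0 ∈ [-1/430, 39/430)
j=8 picked index 9: u0 ∈ [-2/215, 1/5)
j=9 picked index 9: u0 ∈ [-47/430, 1/10)
intersection: [2/43, 21/430)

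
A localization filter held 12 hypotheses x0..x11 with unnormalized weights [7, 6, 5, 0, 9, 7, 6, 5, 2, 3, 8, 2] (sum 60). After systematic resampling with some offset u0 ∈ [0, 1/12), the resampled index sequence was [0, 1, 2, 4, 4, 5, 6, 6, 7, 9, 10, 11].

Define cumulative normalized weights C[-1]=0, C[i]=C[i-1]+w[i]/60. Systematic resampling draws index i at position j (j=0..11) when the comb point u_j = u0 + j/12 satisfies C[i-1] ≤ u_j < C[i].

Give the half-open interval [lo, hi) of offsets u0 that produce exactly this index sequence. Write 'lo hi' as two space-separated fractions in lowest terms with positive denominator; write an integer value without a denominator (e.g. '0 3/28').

C = [7/60, 13/60, 3/10, 3/10, 9/20, 17/30, 2/3, 3/4, 47/60, 5/6, 29/30, 1]
j=0 picked index 0: u0 ∈ [0, 7/60)
j=1 picked index 1: u0 ∈ [1/30, 2/15)
j=2 picked index 2: u0 ∈ [1/20, 2/15)
j=3 picked index 4: u0 ∈ [1/20, 1/5)
j=4 picked index 4: u0 ∈ [-1/30, 7/60)
j=5 picked index 5: u0 ∈ [1/30, 3/20)
j=6 picked index 6: u0 ∈ [1/15, 1/6)
j=7 picked index 6: u0 ∈ [-1/60, 1/12)
j=8 picked index 7: u0 ∈ [0, 1/12)
j=9 picked index 9: u0 ∈ [1/30, 1/12)
j=10 picked index 10: u0 ∈ [0, 2/15)
j=11 picked index 11: u0 ∈ [1/20, 1/12)
intersection: [1/15, 1/12)

1/15 1/12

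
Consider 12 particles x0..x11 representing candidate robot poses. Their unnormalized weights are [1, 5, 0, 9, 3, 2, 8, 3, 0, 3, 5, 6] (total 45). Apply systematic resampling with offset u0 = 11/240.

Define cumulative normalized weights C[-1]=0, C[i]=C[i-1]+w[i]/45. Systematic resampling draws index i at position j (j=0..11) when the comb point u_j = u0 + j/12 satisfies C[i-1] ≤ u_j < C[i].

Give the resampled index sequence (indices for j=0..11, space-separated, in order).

1 1 3 3 4 6 6 7 9 10 11 11

C = [1/45, 2/15, 2/15, 1/3, 2/5, 4/9, 28/45, 31/45, 31/45, 34/45, 13/15, 1]
j=0: u_0=11/240 ∈ [1/45, 2/15) → index 1
j=1: u_1=31/240 ∈ [1/45, 2/15) → index 1
j=2: u_2=17/80 ∈ [2/15, 1/3) → index 3
j=3: u_3=71/240 ∈ [2/15, 1/3) → index 3
j=4: u_4=91/240 ∈ [1/3, 2/5) → index 4
j=5: u_5=37/80 ∈ [4/9, 28/45) → index 6
j=6: u_6=131/240 ∈ [4/9, 28/45) → index 6
j=7: u_7=151/240 ∈ [28/45, 31/45) → index 7
j=8: u_8=57/80 ∈ [31/45, 34/45) → index 9
j=9: u_9=191/240 ∈ [34/45, 13/15) → index 10
j=10: u_10=211/240 ∈ [13/15, 1) → index 11
j=11: u_11=77/80 ∈ [13/15, 1) → index 11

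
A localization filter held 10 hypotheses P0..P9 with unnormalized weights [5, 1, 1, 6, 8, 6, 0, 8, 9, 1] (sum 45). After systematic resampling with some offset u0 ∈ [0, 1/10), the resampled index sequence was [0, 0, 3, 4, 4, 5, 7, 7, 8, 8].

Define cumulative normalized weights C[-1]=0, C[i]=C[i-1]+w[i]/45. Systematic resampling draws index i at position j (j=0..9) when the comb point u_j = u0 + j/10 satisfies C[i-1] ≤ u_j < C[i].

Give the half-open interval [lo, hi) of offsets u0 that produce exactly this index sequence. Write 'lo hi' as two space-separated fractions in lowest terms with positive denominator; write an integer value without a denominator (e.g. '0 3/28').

0 1/90

C = [1/9, 2/15, 7/45, 13/45, 7/15, 3/5, 3/5, 7/9, 44/45, 1]
j=0 picked index 0: u0 ∈ [0, 1/9)
j=1 picked index 0: u0 ∈ [-1/10, 1/90)
j=2 picked index 3: u0 ∈ [-2/45, 4/45)
j=3 picked index 4: u0 ∈ [-1/90, 1/6)
j=4 picked index 4: u0 ∈ [-1/9, 1/15)
j=5 picked index 5: u0 ∈ [-1/30, 1/10)
j=6 picked index 7: u0 ∈ [0, 8/45)
j=7 picked index 7: u0 ∈ [-1/10, 7/90)
j=8 picked index 8: u0 ∈ [-1/45, 8/45)
j=9 picked index 8: u0 ∈ [-11/90, 7/90)
intersection: [0, 1/90)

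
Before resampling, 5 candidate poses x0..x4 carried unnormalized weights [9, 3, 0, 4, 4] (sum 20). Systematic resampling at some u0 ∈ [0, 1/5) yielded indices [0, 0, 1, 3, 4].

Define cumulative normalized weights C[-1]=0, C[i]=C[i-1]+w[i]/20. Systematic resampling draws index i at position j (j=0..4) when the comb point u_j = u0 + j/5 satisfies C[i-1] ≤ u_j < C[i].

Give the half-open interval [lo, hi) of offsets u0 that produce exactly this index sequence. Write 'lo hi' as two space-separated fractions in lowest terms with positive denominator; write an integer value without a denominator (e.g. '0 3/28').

C = [9/20, 3/5, 3/5, 4/5, 1]
j=0 picked index 0: u0 ∈ [0, 9/20)
j=1 picked index 0: u0 ∈ [-1/5, 1/4)
j=2 picked index 1: u0 ∈ [1/20, 1/5)
j=3 picked index 3: u0 ∈ [0, 1/5)
j=4 picked index 4: u0 ∈ [0, 1/5)
intersection: [1/20, 1/5)

1/20 1/5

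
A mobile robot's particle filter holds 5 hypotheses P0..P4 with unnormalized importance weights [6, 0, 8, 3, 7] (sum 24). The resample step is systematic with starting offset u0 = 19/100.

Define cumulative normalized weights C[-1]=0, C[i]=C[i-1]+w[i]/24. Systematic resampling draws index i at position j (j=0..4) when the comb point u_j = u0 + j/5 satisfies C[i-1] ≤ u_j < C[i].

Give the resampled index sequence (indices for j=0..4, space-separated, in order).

C = [1/4, 1/4, 7/12, 17/24, 1]
j=0: u_0=19/100 ∈ [0, 1/4) → index 0
j=1: u_1=39/100 ∈ [1/4, 7/12) → index 2
j=2: u_2=59/100 ∈ [7/12, 17/24) → index 3
j=3: u_3=79/100 ∈ [17/24, 1) → index 4
j=4: u_4=99/100 ∈ [17/24, 1) → index 4

0 2 3 4 4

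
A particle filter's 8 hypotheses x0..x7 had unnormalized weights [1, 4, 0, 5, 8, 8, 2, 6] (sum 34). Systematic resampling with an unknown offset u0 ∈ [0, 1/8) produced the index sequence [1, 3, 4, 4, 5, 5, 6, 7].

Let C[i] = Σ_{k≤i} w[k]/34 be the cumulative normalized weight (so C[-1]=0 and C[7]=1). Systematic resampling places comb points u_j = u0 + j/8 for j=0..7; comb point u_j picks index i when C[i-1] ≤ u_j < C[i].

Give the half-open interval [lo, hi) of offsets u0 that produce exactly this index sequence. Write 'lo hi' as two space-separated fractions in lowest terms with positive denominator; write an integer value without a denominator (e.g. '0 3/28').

3/68 5/68

C = [1/34, 5/34, 5/34, 5/17, 9/17, 13/17, 14/17, 1]
j=0 picked index 1: u0 ∈ [1/34, 5/34)
j=1 picked index 3: u0 ∈ [3/136, 23/136)
j=2 picked index 4: u0 ∈ [3/68, 19/68)
j=3 picked index 4: u0 ∈ [-11/136, 21/136)
j=4 picked index 5: u0 ∈ [1/34, 9/34)
j=5 picked index 5: u0 ∈ [-13/136, 19/136)
j=6 picked index 6: u0 ∈ [1/68, 5/68)
j=7 picked index 7: u0 ∈ [-7/136, 1/8)
intersection: [3/68, 5/68)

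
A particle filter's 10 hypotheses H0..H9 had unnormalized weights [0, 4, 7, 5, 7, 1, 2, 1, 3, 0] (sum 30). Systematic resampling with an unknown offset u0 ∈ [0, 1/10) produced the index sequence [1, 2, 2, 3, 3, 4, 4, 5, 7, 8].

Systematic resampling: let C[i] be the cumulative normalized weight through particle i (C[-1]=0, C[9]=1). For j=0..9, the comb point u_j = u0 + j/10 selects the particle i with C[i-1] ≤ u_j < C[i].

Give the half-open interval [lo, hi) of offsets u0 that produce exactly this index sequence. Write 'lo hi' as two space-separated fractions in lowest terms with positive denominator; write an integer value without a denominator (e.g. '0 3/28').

1/15 1/10

C = [0, 2/15, 11/30, 8/15, 23/30, 4/5, 13/15, 9/10, 1, 1]
j=0 picked index 1: u0 ∈ [0, 2/15)
j=1 picked index 2: u0 ∈ [1/30, 4/15)
j=2 picked index 2: u0 ∈ [-1/15, 1/6)
j=3 picked index 3: u0 ∈ [1/15, 7/30)
j=4 picked index 3: u0 ∈ [-1/30, 2/15)
j=5 picked index 4: u0 ∈ [1/30, 4/15)
j=6 picked index 4: u0 ∈ [-1/15, 1/6)
j=7 picked index 5: u0 ∈ [1/15, 1/10)
j=8 picked index 7: u0 ∈ [1/15, 1/10)
j=9 picked index 8: u0 ∈ [0, 1/10)
intersection: [1/15, 1/10)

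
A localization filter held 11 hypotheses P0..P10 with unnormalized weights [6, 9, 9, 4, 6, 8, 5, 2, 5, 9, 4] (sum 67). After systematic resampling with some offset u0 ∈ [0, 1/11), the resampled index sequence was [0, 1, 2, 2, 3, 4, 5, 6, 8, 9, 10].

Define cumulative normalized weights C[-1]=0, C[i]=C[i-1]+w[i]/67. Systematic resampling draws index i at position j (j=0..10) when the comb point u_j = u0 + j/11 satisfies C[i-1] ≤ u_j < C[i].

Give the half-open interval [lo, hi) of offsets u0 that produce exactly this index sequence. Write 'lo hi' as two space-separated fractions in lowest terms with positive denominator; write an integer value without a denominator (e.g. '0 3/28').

31/737 39/737

C = [6/67, 15/67, 24/67, 28/67, 34/67, 42/67, 47/67, 49/67, 54/67, 63/67, 1]
j=0 picked index 0: u0 ∈ [0, 6/67)
j=1 picked index 1: u0 ∈ [-1/737, 98/737)
j=2 picked index 2: u0 ∈ [31/737, 130/737)
j=3 picked index 2: u0 ∈ [-36/737, 63/737)
j=4 picked index 3: u0 ∈ [-4/737, 40/737)
j=5 picked index 4: u0 ∈ [-27/737, 39/737)
j=6 picked index 5: u0 ∈ [-28/737, 60/737)
j=7 picked index 6: u0 ∈ [-7/737, 48/737)
j=8 picked index 8: u0 ∈ [3/737, 58/737)
j=9 picked index 9: u0 ∈ [-9/737, 90/737)
j=10 picked index 10: u0 ∈ [23/737, 1/11)
intersection: [31/737, 39/737)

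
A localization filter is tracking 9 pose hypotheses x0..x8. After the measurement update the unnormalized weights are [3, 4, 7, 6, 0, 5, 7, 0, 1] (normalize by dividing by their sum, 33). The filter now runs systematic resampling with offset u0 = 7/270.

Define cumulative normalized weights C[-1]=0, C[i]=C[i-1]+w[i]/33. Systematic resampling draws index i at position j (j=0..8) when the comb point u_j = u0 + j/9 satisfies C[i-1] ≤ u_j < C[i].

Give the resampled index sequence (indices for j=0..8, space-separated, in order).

C = [1/11, 7/33, 14/33, 20/33, 20/33, 25/33, 32/33, 32/33, 1]
j=0: u_0=7/270 ∈ [0, 1/11) → index 0
j=1: u_1=37/270 ∈ [1/11, 7/33) → index 1
j=2: u_2=67/270 ∈ [7/33, 14/33) → index 2
j=3: u_3=97/270 ∈ [7/33, 14/33) → index 2
j=4: u_4=127/270 ∈ [14/33, 20/33) → index 3
j=5: u_5=157/270 ∈ [14/33, 20/33) → index 3
j=6: u_6=187/270 ∈ [20/33, 25/33) → index 5
j=7: u_7=217/270 ∈ [25/33, 32/33) → index 6
j=8: u_8=247/270 ∈ [25/33, 32/33) → index 6

0 1 2 2 3 3 5 6 6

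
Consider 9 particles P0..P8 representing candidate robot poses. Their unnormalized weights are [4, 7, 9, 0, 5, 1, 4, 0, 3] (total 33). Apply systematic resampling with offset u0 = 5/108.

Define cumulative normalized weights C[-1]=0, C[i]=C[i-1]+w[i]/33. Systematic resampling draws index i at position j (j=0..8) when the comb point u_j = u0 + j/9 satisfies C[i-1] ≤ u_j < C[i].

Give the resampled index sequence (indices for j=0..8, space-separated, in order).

C = [4/33, 1/3, 20/33, 20/33, 25/33, 26/33, 10/11, 10/11, 1]
j=0: u_0=5/108 ∈ [0, 4/33) → index 0
j=1: u_1=17/108 ∈ [4/33, 1/3) → index 1
j=2: u_2=29/108 ∈ [4/33, 1/3) → index 1
j=3: u_3=41/108 ∈ [1/3, 20/33) → index 2
j=4: u_4=53/108 ∈ [1/3, 20/33) → index 2
j=5: u_5=65/108 ∈ [1/3, 20/33) → index 2
j=6: u_6=77/108 ∈ [20/33, 25/33) → index 4
j=7: u_7=89/108 ∈ [26/33, 10/11) → index 6
j=8: u_8=101/108 ∈ [10/11, 1) → index 8

0 1 1 2 2 2 4 6 8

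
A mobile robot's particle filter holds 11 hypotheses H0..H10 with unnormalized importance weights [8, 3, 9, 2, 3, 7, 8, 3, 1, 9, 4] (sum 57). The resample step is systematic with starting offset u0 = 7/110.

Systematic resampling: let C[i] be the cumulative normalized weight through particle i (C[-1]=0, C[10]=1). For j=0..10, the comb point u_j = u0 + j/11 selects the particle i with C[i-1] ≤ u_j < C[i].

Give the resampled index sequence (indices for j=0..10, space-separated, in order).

C = [8/57, 11/57, 20/57, 22/57, 25/57, 32/57, 40/57, 43/57, 44/57, 53/57, 1]
j=0: u_0=7/110 ∈ [0, 8/57) → index 0
j=1: u_1=17/110 ∈ [8/57, 11/57) → index 1
j=2: u_2=27/110 ∈ [11/57, 20/57) → index 2
j=3: u_3=37/110 ∈ [11/57, 20/57) → index 2
j=4: u_4=47/110 ∈ [22/57, 25/57) → index 4
j=5: u_5=57/110 ∈ [25/57, 32/57) → index 5
j=6: u_6=67/110 ∈ [32/57, 40/57) → index 6
j=7: u_7=7/10 ∈ [32/57, 40/57) → index 6
j=8: u_8=87/110 ∈ [44/57, 53/57) → index 9
j=9: u_9=97/110 ∈ [44/57, 53/57) → index 9
j=10: u_10=107/110 ∈ [53/57, 1) → index 10

0 1 2 2 4 5 6 6 9 9 10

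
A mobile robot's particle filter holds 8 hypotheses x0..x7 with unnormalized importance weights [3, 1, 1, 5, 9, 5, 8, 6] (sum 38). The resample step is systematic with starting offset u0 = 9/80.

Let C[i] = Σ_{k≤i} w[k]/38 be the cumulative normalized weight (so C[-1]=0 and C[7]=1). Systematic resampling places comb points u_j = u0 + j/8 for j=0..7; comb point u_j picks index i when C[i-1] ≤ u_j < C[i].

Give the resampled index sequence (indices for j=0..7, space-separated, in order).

C = [3/38, 2/19, 5/38, 5/19, 1/2, 12/19, 16/19, 1]
j=0: u_0=9/80 ∈ [2/19, 5/38) → index 2
j=1: u_1=19/80 ∈ [5/38, 5/19) → index 3
j=2: u_2=29/80 ∈ [5/19, 1/2) → index 4
j=3: u_3=39/80 ∈ [5/19, 1/2) → index 4
j=4: u_4=49/80 ∈ [1/2, 12/19) → index 5
j=5: u_5=59/80 ∈ [12/19, 16/19) → index 6
j=6: u_6=69/80 ∈ [16/19, 1) → index 7
j=7: u_7=79/80 ∈ [16/19, 1) → index 7

2 3 4 4 5 6 7 7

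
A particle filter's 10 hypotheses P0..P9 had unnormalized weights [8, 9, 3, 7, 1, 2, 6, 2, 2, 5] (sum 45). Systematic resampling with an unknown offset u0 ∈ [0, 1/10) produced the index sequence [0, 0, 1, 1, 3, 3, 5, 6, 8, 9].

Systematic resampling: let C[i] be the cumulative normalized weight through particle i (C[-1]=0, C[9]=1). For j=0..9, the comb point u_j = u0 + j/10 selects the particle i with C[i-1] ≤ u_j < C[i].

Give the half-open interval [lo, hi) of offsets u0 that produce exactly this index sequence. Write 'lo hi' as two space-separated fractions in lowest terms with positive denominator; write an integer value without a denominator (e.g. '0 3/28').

C = [8/45, 17/45, 4/9, 3/5, 28/45, 2/3, 4/5, 38/45, 8/9, 1]
j=0 picked index 0: u0 ∈ [0, 8/45)
j=1 picked index 0: u0 ∈ [-1/10, 7/90)
j=2 picked index 1: u0 ∈ [-1/45, 8/45)
j=3 picked index 1: u0 ∈ [-11/90, 7/90)
j=4 picked index 3: u0 ∈ [2/45, 1/5)
j=5 picked index 3: u0 ∈ [-1/18, 1/10)
j=6 picked index 5: u0 ∈ [1/45, 1/15)
j=7 picked index 6: u0 ∈ [-1/30, 1/10)
j=8 picked index 8: u0 ∈ [2/45, 4/45)
j=9 picked index 9: u0 ∈ [-1/90, 1/10)
intersection: [2/45, 1/15)

2/45 1/15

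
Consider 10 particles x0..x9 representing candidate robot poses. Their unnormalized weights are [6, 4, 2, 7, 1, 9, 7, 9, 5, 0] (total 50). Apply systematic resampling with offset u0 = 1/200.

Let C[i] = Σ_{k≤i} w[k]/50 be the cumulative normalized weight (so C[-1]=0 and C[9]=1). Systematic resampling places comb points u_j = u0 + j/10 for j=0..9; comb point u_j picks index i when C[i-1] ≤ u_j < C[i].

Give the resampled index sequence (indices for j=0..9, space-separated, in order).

0 0 2 3 5 5 6 6 7 8

C = [3/25, 1/5, 6/25, 19/50, 2/5, 29/50, 18/25, 9/10, 1, 1]
j=0: u_0=1/200 ∈ [0, 3/25) → index 0
j=1: u_1=21/200 ∈ [0, 3/25) → index 0
j=2: u_2=41/200 ∈ [1/5, 6/25) → index 2
j=3: u_3=61/200 ∈ [6/25, 19/50) → index 3
j=4: u_4=81/200 ∈ [2/5, 29/50) → index 5
j=5: u_5=101/200 ∈ [2/5, 29/50) → index 5
j=6: u_6=121/200 ∈ [29/50, 18/25) → index 6
j=7: u_7=141/200 ∈ [29/50, 18/25) → index 6
j=8: u_8=161/200 ∈ [18/25, 9/10) → index 7
j=9: u_9=181/200 ∈ [9/10, 1) → index 8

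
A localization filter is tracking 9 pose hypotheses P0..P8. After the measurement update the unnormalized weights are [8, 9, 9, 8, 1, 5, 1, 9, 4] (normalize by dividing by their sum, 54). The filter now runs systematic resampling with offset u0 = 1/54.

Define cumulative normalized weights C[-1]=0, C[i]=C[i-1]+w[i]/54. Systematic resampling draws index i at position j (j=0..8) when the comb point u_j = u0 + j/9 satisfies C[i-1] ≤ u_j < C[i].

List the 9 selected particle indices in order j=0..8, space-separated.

0 0 1 2 2 3 5 7 7

C = [4/27, 17/54, 13/27, 17/27, 35/54, 20/27, 41/54, 25/27, 1]
j=0: u_0=1/54 ∈ [0, 4/27) → index 0
j=1: u_1=7/54 ∈ [0, 4/27) → index 0
j=2: u_2=13/54 ∈ [4/27, 17/54) → index 1
j=3: u_3=19/54 ∈ [17/54, 13/27) → index 2
j=4: u_4=25/54 ∈ [17/54, 13/27) → index 2
j=5: u_5=31/54 ∈ [13/27, 17/27) → index 3
j=6: u_6=37/54 ∈ [35/54, 20/27) → index 5
j=7: u_7=43/54 ∈ [41/54, 25/27) → index 7
j=8: u_8=49/54 ∈ [41/54, 25/27) → index 7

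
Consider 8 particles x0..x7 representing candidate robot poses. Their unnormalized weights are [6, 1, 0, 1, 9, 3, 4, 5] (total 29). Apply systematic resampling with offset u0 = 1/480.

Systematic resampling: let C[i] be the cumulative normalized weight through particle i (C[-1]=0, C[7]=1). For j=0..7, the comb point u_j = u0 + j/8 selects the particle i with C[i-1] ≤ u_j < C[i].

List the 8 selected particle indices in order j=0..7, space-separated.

0 0 3 4 4 5 6 7

C = [6/29, 7/29, 7/29, 8/29, 17/29, 20/29, 24/29, 1]
j=0: u_0=1/480 ∈ [0, 6/29) → index 0
j=1: u_1=61/480 ∈ [0, 6/29) → index 0
j=2: u_2=121/480 ∈ [7/29, 8/29) → index 3
j=3: u_3=181/480 ∈ [8/29, 17/29) → index 4
j=4: u_4=241/480 ∈ [8/29, 17/29) → index 4
j=5: u_5=301/480 ∈ [17/29, 20/29) → index 5
j=6: u_6=361/480 ∈ [20/29, 24/29) → index 6
j=7: u_7=421/480 ∈ [24/29, 1) → index 7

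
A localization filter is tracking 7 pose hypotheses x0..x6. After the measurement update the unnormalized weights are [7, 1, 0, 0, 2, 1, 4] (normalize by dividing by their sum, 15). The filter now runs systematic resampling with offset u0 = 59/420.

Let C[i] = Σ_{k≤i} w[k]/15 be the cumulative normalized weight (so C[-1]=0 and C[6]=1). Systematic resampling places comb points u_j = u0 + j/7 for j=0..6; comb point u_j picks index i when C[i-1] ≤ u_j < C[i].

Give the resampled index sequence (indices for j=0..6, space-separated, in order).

0 0 0 4 5 6 6

C = [7/15, 8/15, 8/15, 8/15, 2/3, 11/15, 1]
j=0: u_0=59/420 ∈ [0, 7/15) → index 0
j=1: u_1=17/60 ∈ [0, 7/15) → index 0
j=2: u_2=179/420 ∈ [0, 7/15) → index 0
j=3: u_3=239/420 ∈ [8/15, 2/3) → index 4
j=4: u_4=299/420 ∈ [2/3, 11/15) → index 5
j=5: u_5=359/420 ∈ [11/15, 1) → index 6
j=6: u_6=419/420 ∈ [11/15, 1) → index 6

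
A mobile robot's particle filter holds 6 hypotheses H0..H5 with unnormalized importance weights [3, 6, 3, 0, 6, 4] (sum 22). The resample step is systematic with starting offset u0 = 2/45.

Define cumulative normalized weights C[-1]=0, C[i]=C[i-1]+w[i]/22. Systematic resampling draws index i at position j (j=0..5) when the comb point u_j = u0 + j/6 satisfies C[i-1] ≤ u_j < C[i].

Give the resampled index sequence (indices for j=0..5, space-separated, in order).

0 1 1 2 4 5

C = [3/22, 9/22, 6/11, 6/11, 9/11, 1]
j=0: u_0=2/45 ∈ [0, 3/22) → index 0
j=1: u_1=19/90 ∈ [3/22, 9/22) → index 1
j=2: u_2=17/45 ∈ [3/22, 9/22) → index 1
j=3: u_3=49/90 ∈ [9/22, 6/11) → index 2
j=4: u_4=32/45 ∈ [6/11, 9/11) → index 4
j=5: u_5=79/90 ∈ [9/11, 1) → index 5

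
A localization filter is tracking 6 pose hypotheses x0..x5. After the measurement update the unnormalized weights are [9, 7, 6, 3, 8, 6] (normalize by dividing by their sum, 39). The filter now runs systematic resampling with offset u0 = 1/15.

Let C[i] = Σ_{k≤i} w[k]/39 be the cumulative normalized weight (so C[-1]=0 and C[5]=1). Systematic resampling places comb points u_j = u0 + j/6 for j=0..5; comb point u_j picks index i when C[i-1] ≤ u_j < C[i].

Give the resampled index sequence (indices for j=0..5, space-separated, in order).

C = [3/13, 16/39, 22/39, 25/39, 11/13, 1]
j=0: u_0=1/15 ∈ [0, 3/13) → index 0
j=1: u_1=7/30 ∈ [3/13, 16/39) → index 1
j=2: u_2=2/5 ∈ [3/13, 16/39) → index 1
j=3: u_3=17/30 ∈ [22/39, 25/39) → index 3
j=4: u_4=11/15 ∈ [25/39, 11/13) → index 4
j=5: u_5=9/10 ∈ [11/13, 1) → index 5

0 1 1 3 4 5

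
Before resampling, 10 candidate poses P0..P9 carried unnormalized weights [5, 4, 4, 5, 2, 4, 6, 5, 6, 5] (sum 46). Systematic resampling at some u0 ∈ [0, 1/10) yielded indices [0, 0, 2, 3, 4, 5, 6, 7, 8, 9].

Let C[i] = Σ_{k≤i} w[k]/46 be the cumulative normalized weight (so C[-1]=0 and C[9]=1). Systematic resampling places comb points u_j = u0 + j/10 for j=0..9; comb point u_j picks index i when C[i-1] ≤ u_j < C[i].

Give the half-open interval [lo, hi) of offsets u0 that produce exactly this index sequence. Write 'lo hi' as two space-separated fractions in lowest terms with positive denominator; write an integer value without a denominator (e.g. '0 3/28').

0 1/115

C = [5/46, 9/46, 13/46, 9/23, 10/23, 12/23, 15/23, 35/46, 41/46, 1]
j=0 picked index 0: u0 ∈ [0, 5/46)
j=1 picked index 0: u0 ∈ [-1/10, 1/115)
j=2 picked index 2: u0 ∈ [-1/230, 19/230)
j=3 picked index 3: u0 ∈ [-2/115, 21/230)
j=4 picked index 4: u0 ∈ [-1/115, 4/115)
j=5 picked index 5: u0 ∈ [-3/46, 1/46)
j=6 picked index 6: u0 ∈ [-9/115, 6/115)
j=7 picked index 7: u0 ∈ [-11/230, 7/115)
j=8 picked index 8: u0 ∈ [-9/230, 21/230)
j=9 picked index 9: u0 ∈ [-1/115, 1/10)
intersection: [0, 1/115)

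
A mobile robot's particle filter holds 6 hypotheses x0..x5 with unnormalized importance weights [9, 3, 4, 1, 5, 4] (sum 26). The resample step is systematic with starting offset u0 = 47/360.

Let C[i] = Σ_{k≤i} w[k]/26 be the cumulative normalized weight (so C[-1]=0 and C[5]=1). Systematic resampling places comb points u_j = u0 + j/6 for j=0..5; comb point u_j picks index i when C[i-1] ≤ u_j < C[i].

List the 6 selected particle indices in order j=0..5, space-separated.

0 0 2 3 4 5

C = [9/26, 6/13, 8/13, 17/26, 11/13, 1]
j=0: u_0=47/360 ∈ [0, 9/26) → index 0
j=1: u_1=107/360 ∈ [0, 9/26) → index 0
j=2: u_2=167/360 ∈ [6/13, 8/13) → index 2
j=3: u_3=227/360 ∈ [8/13, 17/26) → index 3
j=4: u_4=287/360 ∈ [17/26, 11/13) → index 4
j=5: u_5=347/360 ∈ [11/13, 1) → index 5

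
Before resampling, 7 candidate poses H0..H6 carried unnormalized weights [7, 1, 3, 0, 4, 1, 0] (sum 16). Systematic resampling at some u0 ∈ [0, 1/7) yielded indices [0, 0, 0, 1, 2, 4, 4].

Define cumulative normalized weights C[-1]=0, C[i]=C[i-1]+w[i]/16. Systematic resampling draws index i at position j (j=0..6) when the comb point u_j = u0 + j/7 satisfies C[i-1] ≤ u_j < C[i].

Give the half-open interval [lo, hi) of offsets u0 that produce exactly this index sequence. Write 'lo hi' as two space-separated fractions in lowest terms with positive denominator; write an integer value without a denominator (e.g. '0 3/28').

C = [7/16, 1/2, 11/16, 11/16, 15/16, 1, 1]
j=0 picked index 0: u0 ∈ [0, 7/16)
j=1 picked index 0: u0 ∈ [-1/7, 33/112)
j=2 picked index 0: u0 ∈ [-2/7, 17/112)
j=3 picked index 1: u0 ∈ [1/112, 1/14)
j=4 picked index 2: u0 ∈ [-1/14, 13/112)
j=5 picked index 4: u0 ∈ [-3/112, 25/112)
j=6 picked index 4: u0 ∈ [-19/112, 9/112)
intersection: [1/112, 1/14)

1/112 1/14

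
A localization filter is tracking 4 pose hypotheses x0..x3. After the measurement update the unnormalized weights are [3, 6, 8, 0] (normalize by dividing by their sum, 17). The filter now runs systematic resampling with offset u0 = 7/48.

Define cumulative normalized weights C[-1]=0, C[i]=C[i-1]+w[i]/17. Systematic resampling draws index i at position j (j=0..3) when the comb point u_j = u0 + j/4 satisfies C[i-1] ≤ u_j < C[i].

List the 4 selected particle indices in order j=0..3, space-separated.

C = [3/17, 9/17, 1, 1]
j=0: u_0=7/48 ∈ [0, 3/17) → index 0
j=1: u_1=19/48 ∈ [3/17, 9/17) → index 1
j=2: u_2=31/48 ∈ [9/17, 1) → index 2
j=3: u_3=43/48 ∈ [9/17, 1) → index 2

0 1 2 2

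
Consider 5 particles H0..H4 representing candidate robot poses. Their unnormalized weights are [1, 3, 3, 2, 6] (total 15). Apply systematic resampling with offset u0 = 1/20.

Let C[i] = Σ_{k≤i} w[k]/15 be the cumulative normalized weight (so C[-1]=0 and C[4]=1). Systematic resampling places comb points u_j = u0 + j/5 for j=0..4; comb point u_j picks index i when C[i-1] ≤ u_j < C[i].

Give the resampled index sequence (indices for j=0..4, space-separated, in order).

0 1 2 4 4

C = [1/15, 4/15, 7/15, 3/5, 1]
j=0: u_0=1/20 ∈ [0, 1/15) → index 0
j=1: u_1=1/4 ∈ [1/15, 4/15) → index 1
j=2: u_2=9/20 ∈ [4/15, 7/15) → index 2
j=3: u_3=13/20 ∈ [3/5, 1) → index 4
j=4: u_4=17/20 ∈ [3/5, 1) → index 4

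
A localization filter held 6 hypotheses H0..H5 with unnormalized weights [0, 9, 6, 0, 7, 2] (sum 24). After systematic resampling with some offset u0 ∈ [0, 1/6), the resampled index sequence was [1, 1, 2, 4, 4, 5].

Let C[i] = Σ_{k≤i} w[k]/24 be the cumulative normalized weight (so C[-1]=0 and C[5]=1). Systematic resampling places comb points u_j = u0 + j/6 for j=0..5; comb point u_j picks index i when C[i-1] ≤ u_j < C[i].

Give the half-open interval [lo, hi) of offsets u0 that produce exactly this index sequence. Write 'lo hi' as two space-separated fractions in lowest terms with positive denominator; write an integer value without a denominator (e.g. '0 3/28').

C = [0, 3/8, 5/8, 5/8, 11/12, 1]
j=0 picked index 1: u0 ∈ [0, 3/8)
j=1 picked index 1: u0 ∈ [-1/6, 5/24)
j=2 picked index 2: u0 ∈ [1/24, 7/24)
j=3 picked index 4: u0 ∈ [1/8, 5/12)
j=4 picked index 4: u0 ∈ [-1/24, 1/4)
j=5 picked index 5: u0 ∈ [1/12, 1/6)
intersection: [1/8, 1/6)

1/8 1/6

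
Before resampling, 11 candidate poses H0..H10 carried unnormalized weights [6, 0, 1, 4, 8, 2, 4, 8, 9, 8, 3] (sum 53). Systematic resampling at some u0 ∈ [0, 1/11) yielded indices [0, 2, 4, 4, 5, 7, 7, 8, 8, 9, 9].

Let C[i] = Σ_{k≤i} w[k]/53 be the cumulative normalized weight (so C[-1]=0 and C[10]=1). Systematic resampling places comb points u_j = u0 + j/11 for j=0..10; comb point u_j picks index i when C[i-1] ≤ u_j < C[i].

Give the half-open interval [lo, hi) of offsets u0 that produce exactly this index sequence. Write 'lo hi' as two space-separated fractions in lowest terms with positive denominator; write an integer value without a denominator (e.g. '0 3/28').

15/583 19/583

C = [6/53, 6/53, 7/53, 11/53, 19/53, 21/53, 25/53, 33/53, 42/53, 50/53, 1]
j=0 picked index 0: u0 ∈ [0, 6/53)
j=1 picked index 2: u0 ∈ [13/583, 24/583)
j=2 picked index 4: u0 ∈ [15/583, 103/583)
j=3 picked index 4: u0 ∈ [-38/583, 50/583)
j=4 picked index 5: u0 ∈ [-3/583, 19/583)
j=5 picked index 7: u0 ∈ [10/583, 98/583)
j=6 picked index 7: u0 ∈ [-43/583, 45/583)
j=7 picked index 8: u0 ∈ [-8/583, 91/583)
j=8 picked index 8: u0 ∈ [-61/583, 38/583)
j=9 picked index 9: u0 ∈ [-15/583, 73/583)
j=10 picked index 9: u0 ∈ [-68/583, 20/583)
intersection: [15/583, 19/583)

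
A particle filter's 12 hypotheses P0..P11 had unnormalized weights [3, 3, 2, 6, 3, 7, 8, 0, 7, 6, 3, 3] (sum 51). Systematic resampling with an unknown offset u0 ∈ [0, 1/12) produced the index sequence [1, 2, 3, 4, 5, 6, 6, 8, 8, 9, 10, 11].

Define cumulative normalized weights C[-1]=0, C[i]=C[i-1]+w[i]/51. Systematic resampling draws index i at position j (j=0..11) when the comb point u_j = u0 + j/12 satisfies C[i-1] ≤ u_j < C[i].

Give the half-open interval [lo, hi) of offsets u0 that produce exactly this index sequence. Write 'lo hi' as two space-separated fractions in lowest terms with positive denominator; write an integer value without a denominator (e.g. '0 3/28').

1/17 5/68

C = [1/17, 2/17, 8/51, 14/51, 1/3, 8/17, 32/51, 32/51, 13/17, 15/17, 16/17, 1]
j=0 picked index 1: u0 ∈ [1/17, 2/17)
j=1 picked index 2: u0 ∈ [7/204, 5/68)
j=2 picked index 3: u0 ∈ [-1/102, 11/102)
j=3 picked index 4: u0 ∈ [5/204, 1/12)
j=4 picked index 5: u0 ∈ [0, 7/51)
j=5 picked index 6: u0 ∈ [11/204, 43/204)
j=6 picked index 6: u0 ∈ [-1/34, 13/102)
j=7 picked index 8: u0 ∈ [3/68, 37/204)
j=8 picked index 8: u0 ∈ [-2/51, 5/51)
j=9 picked index 9: u0 ∈ [1/68, 9/68)
j=10 picked index 10: u0 ∈ [5/102, 11/102)
j=11 picked index 11: u0 ∈ [5/204, 1/12)
intersection: [1/17, 5/68)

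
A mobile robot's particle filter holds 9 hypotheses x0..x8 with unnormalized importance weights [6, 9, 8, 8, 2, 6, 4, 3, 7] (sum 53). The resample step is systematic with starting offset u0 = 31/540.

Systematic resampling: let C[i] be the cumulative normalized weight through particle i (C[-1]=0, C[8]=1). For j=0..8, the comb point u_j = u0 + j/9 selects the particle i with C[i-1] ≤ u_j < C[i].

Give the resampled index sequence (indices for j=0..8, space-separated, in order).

0 1 1 2 3 4 5 7 8

C = [6/53, 15/53, 23/53, 31/53, 33/53, 39/53, 43/53, 46/53, 1]
j=0: u_0=31/540 ∈ [0, 6/53) → index 0
j=1: u_1=91/540 ∈ [6/53, 15/53) → index 1
j=2: u_2=151/540 ∈ [6/53, 15/53) → index 1
j=3: u_3=211/540 ∈ [15/53, 23/53) → index 2
j=4: u_4=271/540 ∈ [23/53, 31/53) → index 3
j=5: u_5=331/540 ∈ [31/53, 33/53) → index 4
j=6: u_6=391/540 ∈ [33/53, 39/53) → index 5
j=7: u_7=451/540 ∈ [43/53, 46/53) → index 7
j=8: u_8=511/540 ∈ [46/53, 1) → index 8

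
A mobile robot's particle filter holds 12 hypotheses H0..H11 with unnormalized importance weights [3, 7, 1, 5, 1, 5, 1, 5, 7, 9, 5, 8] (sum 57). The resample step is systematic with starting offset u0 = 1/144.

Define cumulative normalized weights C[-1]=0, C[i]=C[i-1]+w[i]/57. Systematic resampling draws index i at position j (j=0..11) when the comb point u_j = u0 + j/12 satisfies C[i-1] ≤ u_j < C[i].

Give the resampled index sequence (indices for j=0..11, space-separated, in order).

0 1 1 3 5 7 8 8 9 9 10 11

C = [1/19, 10/57, 11/57, 16/57, 17/57, 22/57, 23/57, 28/57, 35/57, 44/57, 49/57, 1]
j=0: u_0=1/144 ∈ [0, 1/19) → index 0
j=1: u_1=13/144 ∈ [1/19, 10/57) → index 1
j=2: u_2=25/144 ∈ [1/19, 10/57) → index 1
j=3: u_3=37/144 ∈ [11/57, 16/57) → index 3
j=4: u_4=49/144 ∈ [17/57, 22/57) → index 5
j=5: u_5=61/144 ∈ [23/57, 28/57) → index 7
j=6: u_6=73/144 ∈ [28/57, 35/57) → index 8
j=7: u_7=85/144 ∈ [28/57, 35/57) → index 8
j=8: u_8=97/144 ∈ [35/57, 44/57) → index 9
j=9: u_9=109/144 ∈ [35/57, 44/57) → index 9
j=10: u_10=121/144 ∈ [44/57, 49/57) → index 10
j=11: u_11=133/144 ∈ [49/57, 1) → index 11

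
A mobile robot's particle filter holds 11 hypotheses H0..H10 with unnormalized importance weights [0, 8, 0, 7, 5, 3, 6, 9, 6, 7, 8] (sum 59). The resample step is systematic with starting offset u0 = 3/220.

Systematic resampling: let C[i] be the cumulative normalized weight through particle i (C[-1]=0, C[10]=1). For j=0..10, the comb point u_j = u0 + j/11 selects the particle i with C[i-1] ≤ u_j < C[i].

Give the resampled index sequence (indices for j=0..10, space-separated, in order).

1 1 3 4 5 6 7 8 8 9 10

C = [0, 8/59, 8/59, 15/59, 20/59, 23/59, 29/59, 38/59, 44/59, 51/59, 1]
j=0: u_0=3/220 ∈ [0, 8/59) → index 1
j=1: u_1=23/220 ∈ [0, 8/59) → index 1
j=2: u_2=43/220 ∈ [8/59, 15/59) → index 3
j=3: u_3=63/220 ∈ [15/59, 20/59) → index 4
j=4: u_4=83/220 ∈ [20/59, 23/59) → index 5
j=5: u_5=103/220 ∈ [23/59, 29/59) → index 6
j=6: u_6=123/220 ∈ [29/59, 38/59) → index 7
j=7: u_7=13/20 ∈ [38/59, 44/59) → index 8
j=8: u_8=163/220 ∈ [38/59, 44/59) → index 8
j=9: u_9=183/220 ∈ [44/59, 51/59) → index 9
j=10: u_10=203/220 ∈ [51/59, 1) → index 10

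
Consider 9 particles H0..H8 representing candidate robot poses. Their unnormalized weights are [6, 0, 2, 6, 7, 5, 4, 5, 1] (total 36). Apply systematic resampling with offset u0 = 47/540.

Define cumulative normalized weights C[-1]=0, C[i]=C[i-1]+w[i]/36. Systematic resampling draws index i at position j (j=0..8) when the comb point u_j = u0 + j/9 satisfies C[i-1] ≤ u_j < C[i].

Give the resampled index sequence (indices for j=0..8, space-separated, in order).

0 2 3 4 4 5 6 7 8

C = [1/6, 1/6, 2/9, 7/18, 7/12, 13/18, 5/6, 35/36, 1]
j=0: u_0=47/540 ∈ [0, 1/6) → index 0
j=1: u_1=107/540 ∈ [1/6, 2/9) → index 2
j=2: u_2=167/540 ∈ [2/9, 7/18) → index 3
j=3: u_3=227/540 ∈ [7/18, 7/12) → index 4
j=4: u_4=287/540 ∈ [7/18, 7/12) → index 4
j=5: u_5=347/540 ∈ [7/12, 13/18) → index 5
j=6: u_6=407/540 ∈ [13/18, 5/6) → index 6
j=7: u_7=467/540 ∈ [5/6, 35/36) → index 7
j=8: u_8=527/540 ∈ [35/36, 1) → index 8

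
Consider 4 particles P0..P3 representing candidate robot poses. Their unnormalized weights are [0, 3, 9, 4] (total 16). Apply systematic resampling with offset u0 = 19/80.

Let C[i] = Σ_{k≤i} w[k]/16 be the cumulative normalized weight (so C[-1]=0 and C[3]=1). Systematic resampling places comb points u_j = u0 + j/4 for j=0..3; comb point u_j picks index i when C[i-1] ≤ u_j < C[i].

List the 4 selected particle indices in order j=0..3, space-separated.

C = [0, 3/16, 3/4, 1]
j=0: u_0=19/80 ∈ [3/16, 3/4) → index 2
j=1: u_1=39/80 ∈ [3/16, 3/4) → index 2
j=2: u_2=59/80 ∈ [3/16, 3/4) → index 2
j=3: u_3=79/80 ∈ [3/4, 1) → index 3

2 2 2 3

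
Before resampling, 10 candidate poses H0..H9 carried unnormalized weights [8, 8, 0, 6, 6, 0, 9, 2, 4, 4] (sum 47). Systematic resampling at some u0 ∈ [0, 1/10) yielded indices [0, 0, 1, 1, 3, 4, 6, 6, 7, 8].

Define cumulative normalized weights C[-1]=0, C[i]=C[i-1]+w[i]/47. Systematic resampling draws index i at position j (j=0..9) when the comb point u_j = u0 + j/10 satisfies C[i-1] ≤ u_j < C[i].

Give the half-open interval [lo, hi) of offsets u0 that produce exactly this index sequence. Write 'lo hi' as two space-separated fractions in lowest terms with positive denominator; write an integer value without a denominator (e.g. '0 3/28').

C = [8/47, 16/47, 16/47, 22/47, 28/47, 28/47, 37/47, 39/47, 43/47, 1]
j=0 picked index 0: u0 ∈ [0, 8/47)
j=1 picked index 0: u0 ∈ [-1/10, 33/470)
j=2 picked index 1: u0 ∈ [-7/235, 33/235)
j=3 picked index 1: u0 ∈ [-61/470, 19/470)
j=4 picked index 3: u0 ∈ [-14/235, 16/235)
j=5 picked index 4: u0 ∈ [-3/94, 9/94)
j=6 picked index 6: u0 ∈ [-1/235, 44/235)
j=7 picked index 6: u0 ∈ [-49/470, 41/470)
j=8 picked index 7: u0 ∈ [-3/235, 7/235)
j=9 picked index 8: u0 ∈ [-33/470, 7/470)
intersection: [0, 7/470)

0 7/470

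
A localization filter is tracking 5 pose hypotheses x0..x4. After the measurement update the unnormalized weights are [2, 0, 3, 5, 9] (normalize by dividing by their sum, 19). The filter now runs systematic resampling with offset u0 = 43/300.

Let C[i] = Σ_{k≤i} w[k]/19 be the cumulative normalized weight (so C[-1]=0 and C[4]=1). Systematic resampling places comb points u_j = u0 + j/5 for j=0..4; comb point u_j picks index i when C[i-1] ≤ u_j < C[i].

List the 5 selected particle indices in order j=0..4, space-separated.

C = [2/19, 2/19, 5/19, 10/19, 1]
j=0: u_0=43/300 ∈ [2/19, 5/19) → index 2
j=1: u_1=103/300 ∈ [5/19, 10/19) → index 3
j=2: u_2=163/300 ∈ [10/19, 1) → index 4
j=3: u_3=223/300 ∈ [10/19, 1) → index 4
j=4: u_4=283/300 ∈ [10/19, 1) → index 4

2 3 4 4 4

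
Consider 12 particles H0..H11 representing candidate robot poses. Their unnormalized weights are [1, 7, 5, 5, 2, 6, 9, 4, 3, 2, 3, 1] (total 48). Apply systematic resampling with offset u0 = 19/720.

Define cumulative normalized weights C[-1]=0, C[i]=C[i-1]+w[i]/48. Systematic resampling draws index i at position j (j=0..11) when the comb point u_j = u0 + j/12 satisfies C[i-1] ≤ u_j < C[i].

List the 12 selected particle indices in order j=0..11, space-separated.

C = [1/48, 1/6, 13/48, 3/8, 5/12, 13/24, 35/48, 13/16, 7/8, 11/12, 47/48, 1]
j=0: u_0=19/720 ∈ [1/48, 1/6) → index 1
j=1: u_1=79/720 ∈ [1/48, 1/6) → index 1
j=2: u_2=139/720 ∈ [1/6, 13/48) → index 2
j=3: u_3=199/720 ∈ [13/48, 3/8) → index 3
j=4: u_4=259/720 ∈ [13/48, 3/8) → index 3
j=5: u_5=319/720 ∈ [5/12, 13/24) → index 5
j=6: u_6=379/720 ∈ [5/12, 13/24) → index 5
j=7: u_7=439/720 ∈ [13/24, 35/48) → index 6
j=8: u_8=499/720 ∈ [13/24, 35/48) → index 6
j=9: u_9=559/720 ∈ [35/48, 13/16) → index 7
j=10: u_10=619/720 ∈ [13/16, 7/8) → index 8
j=11: u_11=679/720 ∈ [11/12, 47/48) → index 10

1 1 2 3 3 5 5 6 6 7 8 10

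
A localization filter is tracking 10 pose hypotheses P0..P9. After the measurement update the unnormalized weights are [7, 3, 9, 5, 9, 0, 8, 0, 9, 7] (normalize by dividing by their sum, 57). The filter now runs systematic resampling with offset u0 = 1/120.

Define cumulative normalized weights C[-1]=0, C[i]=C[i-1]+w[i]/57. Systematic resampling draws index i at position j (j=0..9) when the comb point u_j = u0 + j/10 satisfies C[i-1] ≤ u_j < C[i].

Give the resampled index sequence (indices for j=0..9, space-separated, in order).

0 0 2 2 3 4 6 6 8 9

C = [7/57, 10/57, 1/3, 8/19, 11/19, 11/19, 41/57, 41/57, 50/57, 1]
j=0: u_0=1/120 ∈ [0, 7/57) → index 0
j=1: u_1=13/120 ∈ [0, 7/57) → index 0
j=2: u_2=5/24 ∈ [10/57, 1/3) → index 2
j=3: u_3=37/120 ∈ [10/57, 1/3) → index 2
j=4: u_4=49/120 ∈ [1/3, 8/19) → index 3
j=5: u_5=61/120 ∈ [8/19, 11/19) → index 4
j=6: u_6=73/120 ∈ [11/19, 41/57) → index 6
j=7: u_7=17/24 ∈ [11/19, 41/57) → index 6
j=8: u_8=97/120 ∈ [41/57, 50/57) → index 8
j=9: u_9=109/120 ∈ [50/57, 1) → index 9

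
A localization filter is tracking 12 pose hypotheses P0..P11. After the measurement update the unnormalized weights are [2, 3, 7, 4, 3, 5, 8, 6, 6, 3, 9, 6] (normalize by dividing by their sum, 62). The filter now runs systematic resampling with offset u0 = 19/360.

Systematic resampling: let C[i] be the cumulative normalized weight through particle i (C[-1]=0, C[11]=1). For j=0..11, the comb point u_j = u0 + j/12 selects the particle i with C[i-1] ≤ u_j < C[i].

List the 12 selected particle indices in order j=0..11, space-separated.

C = [1/31, 5/62, 6/31, 8/31, 19/62, 12/31, 16/31, 19/31, 22/31, 47/62, 28/31, 1]
j=0: u_0=19/360 ∈ [1/31, 5/62) → index 1
j=1: u_1=49/360 ∈ [5/62, 6/31) → index 2
j=2: u_2=79/360 ∈ [6/31, 8/31) → index 3
j=3: u_3=109/360 ∈ [8/31, 19/62) → index 4
j=4: u_4=139/360 ∈ [19/62, 12/31) → index 5
j=5: u_5=169/360 ∈ [12/31, 16/31) → index 6
j=6: u_6=199/360 ∈ [16/31, 19/31) → index 7
j=7: u_7=229/360 ∈ [19/31, 22/31) → index 8
j=8: u_8=259/360 ∈ [22/31, 47/62) → index 9
j=9: u_9=289/360 ∈ [47/62, 28/31) → index 10
j=10: u_10=319/360 ∈ [47/62, 28/31) → index 10
j=11: u_11=349/360 ∈ [28/31, 1) → index 11

1 2 3 4 5 6 7 8 9 10 10 11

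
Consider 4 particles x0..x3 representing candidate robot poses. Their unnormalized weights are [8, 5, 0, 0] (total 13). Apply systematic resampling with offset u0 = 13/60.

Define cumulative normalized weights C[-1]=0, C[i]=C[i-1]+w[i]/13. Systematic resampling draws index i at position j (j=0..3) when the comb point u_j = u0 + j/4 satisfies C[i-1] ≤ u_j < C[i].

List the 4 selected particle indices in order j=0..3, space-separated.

0 0 1 1

C = [8/13, 1, 1, 1]
j=0: u_0=13/60 ∈ [0, 8/13) → index 0
j=1: u_1=7/15 ∈ [0, 8/13) → index 0
j=2: u_2=43/60 ∈ [8/13, 1) → index 1
j=3: u_3=29/30 ∈ [8/13, 1) → index 1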